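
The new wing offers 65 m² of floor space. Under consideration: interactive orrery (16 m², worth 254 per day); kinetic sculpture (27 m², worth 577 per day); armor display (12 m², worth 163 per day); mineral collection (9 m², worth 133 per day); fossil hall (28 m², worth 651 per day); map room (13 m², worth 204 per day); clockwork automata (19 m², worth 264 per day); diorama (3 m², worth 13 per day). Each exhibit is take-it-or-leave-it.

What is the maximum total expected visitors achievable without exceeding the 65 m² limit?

1361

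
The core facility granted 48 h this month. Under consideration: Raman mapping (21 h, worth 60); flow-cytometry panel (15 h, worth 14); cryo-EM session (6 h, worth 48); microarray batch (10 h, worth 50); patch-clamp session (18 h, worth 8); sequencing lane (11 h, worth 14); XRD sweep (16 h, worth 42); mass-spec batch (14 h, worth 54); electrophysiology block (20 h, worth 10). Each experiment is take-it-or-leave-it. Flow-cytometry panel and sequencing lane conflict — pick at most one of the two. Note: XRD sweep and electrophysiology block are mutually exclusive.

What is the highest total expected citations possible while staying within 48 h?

194

Density check — cryo-EM session 8.00, microarray batch 5.00, mass-spec batch 3.86, Raman mapping 2.86 are the best per h.
Best packing: cryo-EM session + microarray batch + XRD sweep + mass-spec batch — 46 h, 194 total.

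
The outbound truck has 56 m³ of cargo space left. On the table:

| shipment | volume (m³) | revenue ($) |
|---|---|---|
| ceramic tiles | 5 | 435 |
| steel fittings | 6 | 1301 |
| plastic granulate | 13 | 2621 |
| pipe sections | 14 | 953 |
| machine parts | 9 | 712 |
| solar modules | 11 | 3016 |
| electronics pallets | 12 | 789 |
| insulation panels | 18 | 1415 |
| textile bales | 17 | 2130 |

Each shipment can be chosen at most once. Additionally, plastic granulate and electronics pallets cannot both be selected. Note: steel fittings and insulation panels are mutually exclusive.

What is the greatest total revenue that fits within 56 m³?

9780

Greedy by ratio would take ceramic tiles + steel fittings + plastic granulate + solar modules + textile bales: 52 m³ used, total 9503.
Dropping ceramic tiles frees 5 m³; slotting in machine parts (9 m³) lifts the total to 9780 at 56 m³.
Every other selection either busts 56 m³ or breaks a pairing rule or fails to beat 9780.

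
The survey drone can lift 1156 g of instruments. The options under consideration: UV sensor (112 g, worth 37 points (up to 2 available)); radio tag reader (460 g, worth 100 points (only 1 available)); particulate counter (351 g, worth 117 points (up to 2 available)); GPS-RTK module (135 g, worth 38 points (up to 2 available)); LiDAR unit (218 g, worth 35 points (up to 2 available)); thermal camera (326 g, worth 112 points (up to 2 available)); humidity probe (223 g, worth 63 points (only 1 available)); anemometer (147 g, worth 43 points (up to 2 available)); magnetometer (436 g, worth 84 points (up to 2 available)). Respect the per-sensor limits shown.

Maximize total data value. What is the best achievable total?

The ratio heuristic lands on UV sensor + particulate counter + 2×thermal camera (378) but leaves 41 g idle.
The 112 g tied up in UV sensor is better spent on anemometer — total rises to 384 (1150 g).

384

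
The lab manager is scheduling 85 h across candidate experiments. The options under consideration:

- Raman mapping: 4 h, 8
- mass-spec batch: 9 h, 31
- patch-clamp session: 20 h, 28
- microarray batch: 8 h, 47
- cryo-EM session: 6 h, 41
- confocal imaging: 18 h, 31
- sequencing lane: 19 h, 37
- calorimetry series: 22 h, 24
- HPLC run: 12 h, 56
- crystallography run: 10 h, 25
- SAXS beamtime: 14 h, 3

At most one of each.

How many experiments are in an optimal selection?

The maximum expected citations within 85 h is 268.
For example mass-spec batch + microarray batch + cryo-EM session + confocal imaging + sequencing lane + HPLC run + crystallography run achieves it, using 82 h.
Any selection reaching 268 contains exactly 7 experiments.

7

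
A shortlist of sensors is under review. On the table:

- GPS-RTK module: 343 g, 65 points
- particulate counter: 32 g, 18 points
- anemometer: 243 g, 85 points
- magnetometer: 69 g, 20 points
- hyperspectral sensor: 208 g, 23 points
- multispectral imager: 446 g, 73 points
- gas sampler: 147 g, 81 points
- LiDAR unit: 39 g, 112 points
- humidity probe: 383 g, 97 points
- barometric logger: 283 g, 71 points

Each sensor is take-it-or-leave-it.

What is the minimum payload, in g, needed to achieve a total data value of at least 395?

881

Need the lightest bundle worth ≥ 395.
anemometer + magnetometer + gas sampler + LiDAR unit + humidity probe: 395 data value at 881 g.
No combination under 881 g hits 395.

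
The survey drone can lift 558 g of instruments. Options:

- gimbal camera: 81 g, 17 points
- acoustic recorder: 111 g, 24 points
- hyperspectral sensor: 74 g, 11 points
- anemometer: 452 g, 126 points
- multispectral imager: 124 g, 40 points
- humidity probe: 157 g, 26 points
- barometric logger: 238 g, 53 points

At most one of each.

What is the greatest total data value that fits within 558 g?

143

By data value per g: multispectral imager 0.32, anemometer 0.28, barometric logger 0.22, acoustic recorder 0.22 lead.
Greedy by ratio would take gimbal camera + acoustic recorder + multispectral imager + barometric logger: 554 g used, total 134.
Replace acoustic recorder and multispectral imager and barometric logger with anemometer: the trade gains 9 net, giving 143 at 533 g.
Every other selection either busts 558 g or fails to beat 143.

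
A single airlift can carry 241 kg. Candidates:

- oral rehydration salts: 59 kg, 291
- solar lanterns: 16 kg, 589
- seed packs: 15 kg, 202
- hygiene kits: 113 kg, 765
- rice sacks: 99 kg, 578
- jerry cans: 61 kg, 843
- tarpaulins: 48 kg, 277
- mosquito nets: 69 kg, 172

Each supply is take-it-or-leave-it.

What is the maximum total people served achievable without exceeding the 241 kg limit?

2489

Taking the top-ratio supplies first gives solar lanterns + seed packs + hygiene kits + jerry cans for 2399 (205 kg).
The 113 kg tied up in hygiene kits is better spent on rice sacks + tarpaulins — total rises to 2489 (239 kg).
The closest alternative, solar lanterns + hygiene kits + jerry cans + tarpaulins, reaches only 2474.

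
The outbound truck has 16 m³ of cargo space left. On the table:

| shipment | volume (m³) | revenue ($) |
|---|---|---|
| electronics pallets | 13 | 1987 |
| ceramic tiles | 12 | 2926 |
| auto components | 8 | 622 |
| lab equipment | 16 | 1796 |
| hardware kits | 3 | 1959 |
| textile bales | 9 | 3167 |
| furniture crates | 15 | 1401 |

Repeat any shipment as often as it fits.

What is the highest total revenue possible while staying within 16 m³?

Best packing: 5×hardware kits — 15 m³, 9795 total.
The spare 1 m³ is too small for any remaining shipment, and no exchange beats 9795.

9795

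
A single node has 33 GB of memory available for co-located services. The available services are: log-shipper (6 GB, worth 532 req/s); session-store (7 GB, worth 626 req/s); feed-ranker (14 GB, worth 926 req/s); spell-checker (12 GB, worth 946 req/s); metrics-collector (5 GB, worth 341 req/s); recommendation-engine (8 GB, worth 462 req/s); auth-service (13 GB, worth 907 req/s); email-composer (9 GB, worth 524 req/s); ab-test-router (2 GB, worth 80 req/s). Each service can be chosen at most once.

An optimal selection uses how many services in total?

Best achievable throughput is 2566.
One optimal bundle: log-shipper + session-store + spell-checker + recommendation-engine (33 GB).
Every optimal selection uses 4 services.

4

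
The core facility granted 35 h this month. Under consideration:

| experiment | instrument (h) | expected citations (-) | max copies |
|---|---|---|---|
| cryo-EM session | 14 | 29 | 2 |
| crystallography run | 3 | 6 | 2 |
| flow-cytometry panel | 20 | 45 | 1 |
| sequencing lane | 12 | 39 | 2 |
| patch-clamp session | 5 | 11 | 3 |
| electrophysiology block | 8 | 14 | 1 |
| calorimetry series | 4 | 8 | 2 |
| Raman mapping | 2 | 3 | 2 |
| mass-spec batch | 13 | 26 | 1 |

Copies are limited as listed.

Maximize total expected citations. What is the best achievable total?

101

Ranking by ratio (expected citations/h): sequencing lane 3.25, flow-cytometry panel 2.25, patch-clamp session 2.20.
The ratio heuristic lands on 2×sequencing lane + 2×patch-clamp session (100) but leaves 1 h idle.
The 5 h tied up in patch-clamp session is better spent on 2×crystallography run — total rises to 101 (35 h).
Every other selection either busts 35 h or exceeds an availability limit or fails to beat 101.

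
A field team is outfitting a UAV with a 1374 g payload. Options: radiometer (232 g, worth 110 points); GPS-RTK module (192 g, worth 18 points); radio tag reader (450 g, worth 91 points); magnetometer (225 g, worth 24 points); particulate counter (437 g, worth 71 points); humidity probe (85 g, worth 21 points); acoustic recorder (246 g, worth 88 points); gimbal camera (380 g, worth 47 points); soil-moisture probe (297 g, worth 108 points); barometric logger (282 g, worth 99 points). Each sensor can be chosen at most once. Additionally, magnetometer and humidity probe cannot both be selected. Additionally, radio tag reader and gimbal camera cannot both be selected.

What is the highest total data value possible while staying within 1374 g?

444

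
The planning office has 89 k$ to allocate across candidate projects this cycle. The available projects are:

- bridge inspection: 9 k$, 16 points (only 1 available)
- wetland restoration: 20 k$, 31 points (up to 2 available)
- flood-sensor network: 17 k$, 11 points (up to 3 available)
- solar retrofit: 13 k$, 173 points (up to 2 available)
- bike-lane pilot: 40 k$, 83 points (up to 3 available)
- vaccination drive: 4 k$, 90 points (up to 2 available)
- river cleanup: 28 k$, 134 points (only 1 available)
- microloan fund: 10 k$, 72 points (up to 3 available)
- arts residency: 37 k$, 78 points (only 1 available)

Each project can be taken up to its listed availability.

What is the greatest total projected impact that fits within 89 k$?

Density check — vaccination drive 22.50, solar retrofit 13.31, microloan fund 7.20 are the best per k$.
Greedy by ratio would take bridge inspection + 2×solar retrofit + 2×vaccination drive + 3×microloan fund: 73 k$ used, total 758.
The 19 k$ tied up in bridge inspection and microloan fund is better spent on river cleanup — total rises to 804 (82 k$).

804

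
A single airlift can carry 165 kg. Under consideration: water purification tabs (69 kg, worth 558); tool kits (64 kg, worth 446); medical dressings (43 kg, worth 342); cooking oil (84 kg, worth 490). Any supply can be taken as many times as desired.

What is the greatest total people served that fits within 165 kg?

By people served per kg: water purification tabs 8.09, medical dressings 7.95, tool kits 6.97, cooking oil 5.83 lead.
The ratio heuristic lands on 2×water purification tabs (1116) but leaves 27 kg idle.
Dropping water purification tabs frees 69 kg; slotting in 2×medical dressings (86 kg) lifts the total to 1242 at 155 kg.
No other feasible combination exceeds 1242.

1242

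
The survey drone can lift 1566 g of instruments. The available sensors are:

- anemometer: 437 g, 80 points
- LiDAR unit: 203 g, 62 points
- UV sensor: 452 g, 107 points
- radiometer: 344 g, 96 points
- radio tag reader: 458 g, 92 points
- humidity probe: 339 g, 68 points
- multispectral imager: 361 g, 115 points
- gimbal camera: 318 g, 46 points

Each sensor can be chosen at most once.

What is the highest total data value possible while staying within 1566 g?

Filling by ratio: LiDAR unit + UV sensor + radiometer + multispectral imager for 380, with 206 g left unused.
The 452 g tied up in UV sensor is better spent on humidity probe + gimbal camera — total rises to 387 (1565 g).
No other feasible combination exceeds 387.

387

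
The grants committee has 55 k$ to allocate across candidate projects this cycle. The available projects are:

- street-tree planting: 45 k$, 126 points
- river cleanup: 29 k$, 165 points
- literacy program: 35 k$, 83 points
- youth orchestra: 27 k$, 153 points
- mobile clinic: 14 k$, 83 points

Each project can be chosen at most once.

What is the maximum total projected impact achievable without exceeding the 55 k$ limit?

248

Density check — mobile clinic 5.93, river cleanup 5.69, youth orchestra 5.67 are the best per k$.
Taking river cleanup + mobile clinic: 43 k$ used, 248 in projected impact.
Every other selection either busts 55 k$ or fails to beat 248.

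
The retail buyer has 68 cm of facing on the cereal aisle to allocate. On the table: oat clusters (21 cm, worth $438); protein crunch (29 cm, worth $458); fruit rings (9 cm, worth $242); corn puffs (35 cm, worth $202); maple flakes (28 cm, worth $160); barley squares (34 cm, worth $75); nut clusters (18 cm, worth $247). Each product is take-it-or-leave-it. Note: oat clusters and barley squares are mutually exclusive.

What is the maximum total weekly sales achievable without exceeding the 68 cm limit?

By weekly sales per cm: fruit rings 26.89, oat clusters 20.86, protein crunch 15.79, nut clusters 13.72 lead.
Filling by ratio: oat clusters + protein crunch + fruit rings for 1138, with 9 cm left unused.
The 9 cm tied up in fruit rings is better spent on nut clusters — total rises to 1143 (68 cm).
Runner-up oat clusters + protein crunch + fruit rings tops out at 1138.

1143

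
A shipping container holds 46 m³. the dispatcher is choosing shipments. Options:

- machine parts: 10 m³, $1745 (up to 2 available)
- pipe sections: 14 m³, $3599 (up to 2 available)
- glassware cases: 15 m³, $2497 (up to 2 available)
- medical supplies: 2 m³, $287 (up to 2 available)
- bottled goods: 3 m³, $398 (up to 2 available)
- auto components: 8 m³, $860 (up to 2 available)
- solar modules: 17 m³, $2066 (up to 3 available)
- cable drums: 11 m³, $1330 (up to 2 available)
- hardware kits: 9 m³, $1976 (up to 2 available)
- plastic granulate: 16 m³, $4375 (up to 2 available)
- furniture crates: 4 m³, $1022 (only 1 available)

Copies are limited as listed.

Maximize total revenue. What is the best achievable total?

Best packing: pipe sections + 2×plastic granulate — 46 m³, 12349 total.
That's the maximum — no swap from here does better than 12349.

12349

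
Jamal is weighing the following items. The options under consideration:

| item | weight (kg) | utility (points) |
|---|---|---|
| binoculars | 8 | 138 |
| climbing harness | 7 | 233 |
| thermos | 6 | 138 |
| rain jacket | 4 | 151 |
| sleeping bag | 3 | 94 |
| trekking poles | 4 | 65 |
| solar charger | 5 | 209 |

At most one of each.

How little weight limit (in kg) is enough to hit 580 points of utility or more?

16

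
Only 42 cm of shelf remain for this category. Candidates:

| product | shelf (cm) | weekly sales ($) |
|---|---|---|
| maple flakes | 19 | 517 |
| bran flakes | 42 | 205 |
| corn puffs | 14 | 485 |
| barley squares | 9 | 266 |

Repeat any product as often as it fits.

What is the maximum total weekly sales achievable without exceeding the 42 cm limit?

1455

3×corn puffs uses 42 of the 42 cm and totals 1455.
Every other selection either busts 42 cm or fails to beat 1455.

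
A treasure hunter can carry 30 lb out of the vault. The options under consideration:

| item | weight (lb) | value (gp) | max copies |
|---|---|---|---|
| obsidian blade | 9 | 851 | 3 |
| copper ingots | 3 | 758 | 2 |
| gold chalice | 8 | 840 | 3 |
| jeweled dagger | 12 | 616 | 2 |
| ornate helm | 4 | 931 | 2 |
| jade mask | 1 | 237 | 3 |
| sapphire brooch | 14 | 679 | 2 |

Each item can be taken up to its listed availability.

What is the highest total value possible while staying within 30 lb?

Filling by ratio: 2×copper ingots + gold chalice + 2×ornate helm + 3×jade mask for 4929, with 5 lb left unused.
Replace 3×jade mask with gold chalice: the trade gains 129 net, giving 5058 at 30 lb.
That's the maximum — no swap from here does better than 5058.

5058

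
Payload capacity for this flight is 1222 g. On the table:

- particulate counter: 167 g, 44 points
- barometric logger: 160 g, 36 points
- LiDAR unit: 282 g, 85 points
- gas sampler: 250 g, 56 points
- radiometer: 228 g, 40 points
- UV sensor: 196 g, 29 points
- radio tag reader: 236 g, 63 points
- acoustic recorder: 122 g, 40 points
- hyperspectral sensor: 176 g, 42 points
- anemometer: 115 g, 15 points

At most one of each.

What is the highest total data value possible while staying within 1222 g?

By data value per g: acoustic recorder 0.33, LiDAR unit 0.30, radio tag reader 0.27, particulate counter 0.26 lead.
Taking the top-ratio sensors first gives particulate counter + barometric logger + LiDAR unit + radio tag reader + acoustic recorder + hyperspectral sensor for 310 (1143 g).
Dropping hyperspectral sensor frees 176 g; slotting in gas sampler (250 g) lifts the total to 324 at 1217 g.
Next best is particulate counter + LiDAR unit + radiometer + radio tag reader + acoustic recorder + hyperspectral sensor at 314 (1211 g) — short by 10.

324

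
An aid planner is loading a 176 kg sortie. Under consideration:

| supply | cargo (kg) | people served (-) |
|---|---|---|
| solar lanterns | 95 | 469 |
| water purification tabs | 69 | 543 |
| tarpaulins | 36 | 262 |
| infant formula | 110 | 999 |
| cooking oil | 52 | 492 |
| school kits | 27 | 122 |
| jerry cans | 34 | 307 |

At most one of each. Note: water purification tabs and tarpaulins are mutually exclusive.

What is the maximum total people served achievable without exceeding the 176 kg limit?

1491

Infant formula + cooking oil uses 162 of the 176 kg and totals 1491.
An exhaustive check of the 128 subsets confirms 1491.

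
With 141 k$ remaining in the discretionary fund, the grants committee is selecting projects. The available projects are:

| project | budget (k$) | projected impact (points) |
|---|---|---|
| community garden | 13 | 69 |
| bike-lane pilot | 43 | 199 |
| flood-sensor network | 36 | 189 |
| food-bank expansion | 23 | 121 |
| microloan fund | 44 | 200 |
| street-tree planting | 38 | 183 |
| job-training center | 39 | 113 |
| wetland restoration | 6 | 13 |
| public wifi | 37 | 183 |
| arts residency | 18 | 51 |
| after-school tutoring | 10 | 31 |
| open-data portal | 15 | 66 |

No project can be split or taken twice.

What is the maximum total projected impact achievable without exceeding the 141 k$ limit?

By projected impact per k$: community garden 5.31, food-bank expansion 5.26, flood-sensor network 5.25 lead.
Taking the top-ratio projects first gives community garden + flood-sensor network + food-bank expansion + wetland restoration + public wifi + after-school tutoring + open-data portal for 672 (140 k$).
But flood-sensor network + food-bank expansion + microloan fund + street-tree planting fits in 141 k$ and reaches 693.
Every other selection either busts 141 k$ or fails to beat 693.

693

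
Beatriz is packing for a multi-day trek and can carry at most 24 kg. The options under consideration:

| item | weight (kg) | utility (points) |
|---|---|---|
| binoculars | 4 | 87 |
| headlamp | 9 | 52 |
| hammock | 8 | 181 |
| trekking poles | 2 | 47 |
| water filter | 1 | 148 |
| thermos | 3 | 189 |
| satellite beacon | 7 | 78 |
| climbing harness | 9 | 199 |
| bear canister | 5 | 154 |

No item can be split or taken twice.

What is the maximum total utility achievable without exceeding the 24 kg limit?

824

Taking the top-ratio items first gives binoculars + hammock + trekking poles + water filter + thermos + bear canister for 806 (23 kg).
The 8 kg tied up in hammock is better spent on climbing harness — total rises to 824 (24 kg).
That's the maximum — no swap from here does better than 824.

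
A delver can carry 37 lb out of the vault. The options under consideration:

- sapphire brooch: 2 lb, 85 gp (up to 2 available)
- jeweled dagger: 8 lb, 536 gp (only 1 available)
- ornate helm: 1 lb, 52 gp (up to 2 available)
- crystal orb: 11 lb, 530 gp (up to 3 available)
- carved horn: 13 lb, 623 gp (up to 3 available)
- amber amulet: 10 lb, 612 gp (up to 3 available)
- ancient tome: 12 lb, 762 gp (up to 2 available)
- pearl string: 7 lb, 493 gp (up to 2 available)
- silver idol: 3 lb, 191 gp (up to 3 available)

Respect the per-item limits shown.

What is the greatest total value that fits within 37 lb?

2475

Greedy by ratio would take 2×sapphire brooch + jeweled dagger + 2×ornate helm + 2×pearl string + 3×silver idol: 37 lb used, total 2369.
The 12 lb tied up in 2×sapphire brooch and 2×ornate helm and 2×silver idol is better spent on ancient tome — total rises to 2475 (37 lb).
That's the maximum — no swap from here does better than 2475.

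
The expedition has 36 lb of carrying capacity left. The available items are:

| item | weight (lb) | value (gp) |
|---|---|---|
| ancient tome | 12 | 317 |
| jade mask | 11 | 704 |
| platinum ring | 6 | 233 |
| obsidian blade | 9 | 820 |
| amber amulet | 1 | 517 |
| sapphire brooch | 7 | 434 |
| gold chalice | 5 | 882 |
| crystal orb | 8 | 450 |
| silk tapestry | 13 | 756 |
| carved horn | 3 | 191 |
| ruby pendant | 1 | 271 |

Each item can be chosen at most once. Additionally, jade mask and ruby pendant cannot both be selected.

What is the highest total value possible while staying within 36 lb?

3680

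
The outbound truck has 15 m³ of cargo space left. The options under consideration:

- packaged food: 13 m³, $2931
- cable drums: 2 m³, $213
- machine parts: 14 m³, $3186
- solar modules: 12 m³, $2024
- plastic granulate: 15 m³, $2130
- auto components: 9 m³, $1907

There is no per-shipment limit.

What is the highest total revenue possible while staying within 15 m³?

3186

The ratio ordering already packs tightly: machine parts, 14 m³, 3186.
No other feasible combination exceeds 3186.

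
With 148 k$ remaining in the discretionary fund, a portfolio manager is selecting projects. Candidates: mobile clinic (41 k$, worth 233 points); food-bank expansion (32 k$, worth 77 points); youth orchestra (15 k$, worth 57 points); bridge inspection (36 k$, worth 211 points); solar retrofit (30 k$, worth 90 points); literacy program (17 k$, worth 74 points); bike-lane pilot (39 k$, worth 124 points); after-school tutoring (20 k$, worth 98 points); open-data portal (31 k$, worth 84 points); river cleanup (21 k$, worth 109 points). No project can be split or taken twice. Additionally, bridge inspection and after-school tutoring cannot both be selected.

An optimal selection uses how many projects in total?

5

Best achievable projected impact is 717.
For example mobile clinic + bridge inspection + solar retrofit + literacy program + river cleanup achieves it, using 145 k$.
Any selection reaching 717 contains exactly 5 projects.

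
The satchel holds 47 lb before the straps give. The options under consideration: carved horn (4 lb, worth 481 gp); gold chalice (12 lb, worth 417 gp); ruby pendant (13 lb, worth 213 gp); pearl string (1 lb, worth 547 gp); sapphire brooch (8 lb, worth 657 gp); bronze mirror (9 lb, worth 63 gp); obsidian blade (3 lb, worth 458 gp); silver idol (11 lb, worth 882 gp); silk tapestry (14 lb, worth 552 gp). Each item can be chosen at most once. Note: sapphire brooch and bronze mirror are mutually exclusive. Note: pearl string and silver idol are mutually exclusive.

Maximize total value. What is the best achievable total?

Ranking by ratio (value/lb): pearl string 547.00, obsidian blade 152.67, carved horn 120.25.
Carved horn + gold chalice + pearl string + sapphire brooch + obsidian blade + silk tapestry uses 42 of the 47 lb and totals 3112.

3112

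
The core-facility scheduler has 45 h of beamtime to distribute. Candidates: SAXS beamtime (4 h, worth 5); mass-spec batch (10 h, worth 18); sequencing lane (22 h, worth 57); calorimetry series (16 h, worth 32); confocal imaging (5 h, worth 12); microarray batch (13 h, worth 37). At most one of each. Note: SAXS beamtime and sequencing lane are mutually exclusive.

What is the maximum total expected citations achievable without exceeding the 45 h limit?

112

Mass-spec batch + sequencing lane + microarray batch uses 45 of the 45 h and totals 112.
No other feasible combination exceeds 112.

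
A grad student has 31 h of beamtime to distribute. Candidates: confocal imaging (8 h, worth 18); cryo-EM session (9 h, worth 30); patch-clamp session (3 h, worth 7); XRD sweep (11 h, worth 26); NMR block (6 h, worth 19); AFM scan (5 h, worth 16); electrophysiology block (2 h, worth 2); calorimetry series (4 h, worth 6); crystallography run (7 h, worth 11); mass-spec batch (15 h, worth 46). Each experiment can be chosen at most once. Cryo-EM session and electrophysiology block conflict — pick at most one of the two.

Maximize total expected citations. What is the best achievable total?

95

A density-first pass picks cryo-EM session + XRD sweep + NMR block + AFM scan — 91 at 31 h.
Dropping XRD sweep and AFM scan frees 16 h; slotting in mass-spec batch (15 h) lifts the total to 95 at 30 h.
Every other selection either busts 31 h or breaks a pairing rule or fails to beat 95.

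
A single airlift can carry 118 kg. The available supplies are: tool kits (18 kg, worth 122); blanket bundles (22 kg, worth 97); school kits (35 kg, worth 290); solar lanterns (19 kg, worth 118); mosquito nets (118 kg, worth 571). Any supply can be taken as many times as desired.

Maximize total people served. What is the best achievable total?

870

The ratio ordering already packs tightly: 3×school kits, 105 kg, 870.
Every other selection either busts 118 kg or fails to beat 870.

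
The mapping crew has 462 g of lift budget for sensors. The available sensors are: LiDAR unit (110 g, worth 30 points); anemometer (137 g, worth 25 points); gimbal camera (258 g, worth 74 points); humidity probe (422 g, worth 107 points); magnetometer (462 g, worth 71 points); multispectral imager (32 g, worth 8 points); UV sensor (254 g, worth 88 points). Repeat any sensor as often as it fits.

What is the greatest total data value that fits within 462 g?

142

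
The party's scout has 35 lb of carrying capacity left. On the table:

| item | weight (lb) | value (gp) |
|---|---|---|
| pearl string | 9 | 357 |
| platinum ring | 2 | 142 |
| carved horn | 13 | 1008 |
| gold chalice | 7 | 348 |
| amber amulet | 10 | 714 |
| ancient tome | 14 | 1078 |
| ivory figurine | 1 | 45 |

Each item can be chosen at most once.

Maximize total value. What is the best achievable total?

2479

Taking the top-ratio items first gives platinum ring + carved horn + ancient tome + ivory figurine for 2273 (30 lb).
Replace platinum ring with gold chalice: the trade gains 206 net, giving 2479 at 35 lb.
Next best is carved horn + gold chalice + ancient tome at 2434 (34 lb) — short by 45.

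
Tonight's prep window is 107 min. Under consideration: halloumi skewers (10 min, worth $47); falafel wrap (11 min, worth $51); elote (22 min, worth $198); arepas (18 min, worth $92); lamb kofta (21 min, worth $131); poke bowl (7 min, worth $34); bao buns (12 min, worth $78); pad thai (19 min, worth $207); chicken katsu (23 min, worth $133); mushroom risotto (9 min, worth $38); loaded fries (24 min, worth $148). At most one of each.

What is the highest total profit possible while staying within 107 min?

Ranking by ratio (profit/min): pad thai 10.89, elote 9.00, bao buns 6.50.
Filling by ratio: elote + lamb kofta + poke bowl + bao buns + pad thai + loaded fries for 796, with 2 min left unused.
The 7 min tied up in poke bowl is better spent on mushroom risotto — total rises to 800 (107 min).
Next best is elote + poke bowl + bao buns + pad thai + chicken katsu + loaded fries at 798 (107 min) — short by 2.

800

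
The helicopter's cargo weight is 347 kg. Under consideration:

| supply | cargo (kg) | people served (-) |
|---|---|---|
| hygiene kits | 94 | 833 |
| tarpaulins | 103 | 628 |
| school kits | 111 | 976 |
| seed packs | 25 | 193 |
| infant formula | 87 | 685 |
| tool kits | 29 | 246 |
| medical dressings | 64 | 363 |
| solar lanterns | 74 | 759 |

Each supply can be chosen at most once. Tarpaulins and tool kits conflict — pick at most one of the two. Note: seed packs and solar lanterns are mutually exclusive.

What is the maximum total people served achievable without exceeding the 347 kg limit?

2933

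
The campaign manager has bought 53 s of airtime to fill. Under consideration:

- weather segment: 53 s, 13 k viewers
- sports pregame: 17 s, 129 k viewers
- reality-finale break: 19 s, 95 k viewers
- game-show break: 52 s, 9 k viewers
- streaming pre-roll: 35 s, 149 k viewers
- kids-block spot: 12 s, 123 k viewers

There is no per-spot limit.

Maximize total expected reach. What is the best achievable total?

A density-first pass picks 4×kids-block spot — 492 at 48 s.
Dropping kids-block spot frees 12 s; slotting in sports pregame (17 s) lifts the total to 498 at 53 s.
That's the maximum — no swap from here does better than 498.

498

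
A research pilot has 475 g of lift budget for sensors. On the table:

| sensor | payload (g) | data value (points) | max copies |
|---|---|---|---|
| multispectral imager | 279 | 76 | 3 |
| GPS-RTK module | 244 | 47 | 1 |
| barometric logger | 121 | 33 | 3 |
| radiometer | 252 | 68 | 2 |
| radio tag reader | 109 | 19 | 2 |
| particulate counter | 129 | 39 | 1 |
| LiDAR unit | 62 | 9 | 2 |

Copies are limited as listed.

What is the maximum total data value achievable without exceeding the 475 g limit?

Greedy by ratio would take 2×barometric logger + particulate counter + LiDAR unit: 433 g used, total 114.
Dropping 2×barometric logger frees 242 g; slotting in multispectral imager (279 g) lifts the total to 124 at 470 g.

124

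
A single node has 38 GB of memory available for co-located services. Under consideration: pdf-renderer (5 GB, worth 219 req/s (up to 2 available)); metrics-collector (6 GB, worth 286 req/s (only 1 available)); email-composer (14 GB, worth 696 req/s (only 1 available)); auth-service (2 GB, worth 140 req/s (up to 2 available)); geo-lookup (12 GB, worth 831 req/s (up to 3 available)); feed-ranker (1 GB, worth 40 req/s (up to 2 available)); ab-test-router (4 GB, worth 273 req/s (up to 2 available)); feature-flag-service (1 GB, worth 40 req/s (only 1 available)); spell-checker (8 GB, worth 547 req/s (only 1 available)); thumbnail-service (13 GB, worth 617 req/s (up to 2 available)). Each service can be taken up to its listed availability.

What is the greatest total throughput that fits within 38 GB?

Taking the top-ratio services first gives 2×auth-service + 2×geo-lookup + 2×feed-ranker + spell-checker for 2569 (38 GB).
Replace auth-service and 2×feed-ranker and spell-checker with geo-lookup: the trade gains 64 net, giving 2633 at 38 GB.
Every other selection either busts 38 GB or exceeds an availability limit or fails to beat 2633.

2633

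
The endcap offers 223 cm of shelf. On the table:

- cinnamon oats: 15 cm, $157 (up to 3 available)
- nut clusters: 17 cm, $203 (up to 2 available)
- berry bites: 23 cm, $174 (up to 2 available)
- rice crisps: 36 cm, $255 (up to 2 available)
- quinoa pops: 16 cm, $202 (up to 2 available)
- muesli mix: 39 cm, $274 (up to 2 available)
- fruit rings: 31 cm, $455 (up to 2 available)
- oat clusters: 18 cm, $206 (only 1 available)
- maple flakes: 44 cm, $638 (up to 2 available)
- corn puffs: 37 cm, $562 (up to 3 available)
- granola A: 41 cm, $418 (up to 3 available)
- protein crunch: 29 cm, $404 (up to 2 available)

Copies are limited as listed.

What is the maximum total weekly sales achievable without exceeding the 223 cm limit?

3259

The ratio heuristic lands on 2×fruit rings + maple flakes + 3×corn puffs (3234) but leaves 6 cm idle.
The 68 cm tied up in fruit rings and corn puffs is better spent on maple flakes + protein crunch — total rises to 3259 (222 cm).
The spare 1 cm is too small for any remaining product, and no exchange beats 3259.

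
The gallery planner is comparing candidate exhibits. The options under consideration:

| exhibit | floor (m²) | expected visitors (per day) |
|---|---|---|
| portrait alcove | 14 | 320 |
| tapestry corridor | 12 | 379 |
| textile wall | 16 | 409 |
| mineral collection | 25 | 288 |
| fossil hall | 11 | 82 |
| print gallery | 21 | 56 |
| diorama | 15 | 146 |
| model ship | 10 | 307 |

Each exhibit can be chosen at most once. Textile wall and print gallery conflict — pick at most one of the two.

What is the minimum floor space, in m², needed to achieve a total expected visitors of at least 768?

Look for the lowest-floor combination reaching 768.
tapestry corridor + textile wall: 788 expected visitors at 28 m².
Any bundle with less than 28 m² falls short of 768.

28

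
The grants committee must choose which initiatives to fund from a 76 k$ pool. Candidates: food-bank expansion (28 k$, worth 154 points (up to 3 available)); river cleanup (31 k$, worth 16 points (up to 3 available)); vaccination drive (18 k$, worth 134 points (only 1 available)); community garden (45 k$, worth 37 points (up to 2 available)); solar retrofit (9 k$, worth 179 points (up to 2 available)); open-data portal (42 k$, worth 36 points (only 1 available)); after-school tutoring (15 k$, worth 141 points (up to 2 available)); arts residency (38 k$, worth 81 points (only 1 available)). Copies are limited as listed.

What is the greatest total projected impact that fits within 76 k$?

A density-first pass picks vaccination drive + 2×solar retrofit + 2×after-school tutoring — 774 at 66 k$.
The 18 k$ tied up in vaccination drive is better spent on food-bank expansion — total rises to 794 (76 k$).
Nothing else within 76 k$ beats 794.

794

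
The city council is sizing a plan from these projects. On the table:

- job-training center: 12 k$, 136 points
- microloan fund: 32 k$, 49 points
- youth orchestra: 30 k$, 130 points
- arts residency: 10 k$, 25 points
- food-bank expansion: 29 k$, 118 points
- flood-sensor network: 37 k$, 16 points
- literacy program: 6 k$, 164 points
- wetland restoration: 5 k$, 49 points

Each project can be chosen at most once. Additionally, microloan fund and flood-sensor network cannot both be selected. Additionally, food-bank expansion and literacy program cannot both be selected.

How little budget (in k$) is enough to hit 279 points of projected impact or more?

Look for the lowest-budget combination reaching 279.
job-training center + literacy program: 300 projected impact at 18 k$.
No combination under 18 k$ hits 279.

18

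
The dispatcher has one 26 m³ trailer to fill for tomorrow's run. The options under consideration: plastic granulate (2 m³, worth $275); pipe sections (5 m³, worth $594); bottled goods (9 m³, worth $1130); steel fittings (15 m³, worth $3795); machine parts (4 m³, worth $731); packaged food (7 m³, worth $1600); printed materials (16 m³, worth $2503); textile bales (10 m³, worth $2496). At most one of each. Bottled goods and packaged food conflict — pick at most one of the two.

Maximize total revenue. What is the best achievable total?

Density check — steel fittings 253.00, textile bales 249.60, packaged food 228.57 are the best per m³.
Best packing: steel fittings + textile bales — 25 m³, 6291 total.

6291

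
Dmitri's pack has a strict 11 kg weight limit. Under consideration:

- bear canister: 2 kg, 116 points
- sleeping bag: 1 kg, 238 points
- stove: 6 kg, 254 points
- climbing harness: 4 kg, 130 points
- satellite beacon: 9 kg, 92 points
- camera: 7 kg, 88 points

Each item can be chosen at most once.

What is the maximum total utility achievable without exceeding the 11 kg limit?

622

Density check — sleeping bag 238.00, bear canister 58.00, stove 42.33 are the best per kg.
The ratio heuristic lands on bear canister + sleeping bag + stove (608) but leaves 2 kg idle.
Replace bear canister with climbing harness: the trade gains 14 net, giving 622 at 11 kg.
An exhaustive check of the 64 subsets confirms 622.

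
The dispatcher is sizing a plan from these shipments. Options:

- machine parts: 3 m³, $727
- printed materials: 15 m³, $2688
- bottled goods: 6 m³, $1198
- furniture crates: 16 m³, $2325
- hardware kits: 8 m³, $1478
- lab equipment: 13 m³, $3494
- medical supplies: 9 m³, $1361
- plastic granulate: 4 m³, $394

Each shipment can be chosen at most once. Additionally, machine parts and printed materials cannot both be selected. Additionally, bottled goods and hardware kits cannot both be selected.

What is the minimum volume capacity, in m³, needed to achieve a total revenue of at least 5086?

22

Look for the lowest-volume combination reaching 5086.
Taking machine parts + bottled goods + lab equipment gives 5419 (≥ 5086) for 22 m³.
No combination under 22 m³ hits 5086.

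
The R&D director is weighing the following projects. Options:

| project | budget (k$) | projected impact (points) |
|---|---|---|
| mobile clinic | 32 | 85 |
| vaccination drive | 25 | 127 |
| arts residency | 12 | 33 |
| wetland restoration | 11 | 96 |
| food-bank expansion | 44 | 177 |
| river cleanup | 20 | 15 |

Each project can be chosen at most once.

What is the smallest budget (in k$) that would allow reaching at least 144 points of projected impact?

Look for the lowest-budget combination reaching 144.
Taking vaccination drive + wetland restoration gives 223 (≥ 144) for 36 k$.
Below 36 k$ the best achievable stays under 144.

36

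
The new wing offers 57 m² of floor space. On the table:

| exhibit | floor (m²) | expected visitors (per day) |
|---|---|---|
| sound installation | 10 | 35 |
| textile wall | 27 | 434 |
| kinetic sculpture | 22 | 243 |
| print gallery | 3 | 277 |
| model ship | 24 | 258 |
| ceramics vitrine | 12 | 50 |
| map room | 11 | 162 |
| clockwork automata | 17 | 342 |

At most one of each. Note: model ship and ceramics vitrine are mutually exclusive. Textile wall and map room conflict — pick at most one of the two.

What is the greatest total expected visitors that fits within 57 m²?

1088

Taking sound installation + textile wall + print gallery + clockwork automata: 57 m² used, 1088 in expected visitors.
The closest alternative, textile wall + print gallery + clockwork automata, reaches only 1053.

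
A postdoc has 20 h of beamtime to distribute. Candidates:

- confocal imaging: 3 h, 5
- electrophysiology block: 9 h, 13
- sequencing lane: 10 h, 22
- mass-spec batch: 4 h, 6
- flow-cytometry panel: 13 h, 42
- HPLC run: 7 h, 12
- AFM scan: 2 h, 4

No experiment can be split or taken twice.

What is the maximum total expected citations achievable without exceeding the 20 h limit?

54

Taking the top-ratio experiments first gives confocal imaging + flow-cytometry panel + AFM scan for 51 (18 h).
Replace confocal imaging and AFM scan with HPLC run: the trade gains 3 net, giving 54 at 20 h.
Runner-up confocal imaging + mass-spec batch + flow-cytometry panel tops out at 53.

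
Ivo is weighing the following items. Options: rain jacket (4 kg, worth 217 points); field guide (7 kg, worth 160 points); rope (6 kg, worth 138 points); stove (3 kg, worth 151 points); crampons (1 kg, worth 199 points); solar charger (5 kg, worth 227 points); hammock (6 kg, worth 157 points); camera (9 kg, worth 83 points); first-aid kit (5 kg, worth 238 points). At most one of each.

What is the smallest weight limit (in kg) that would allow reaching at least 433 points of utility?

Need the lightest bundle worth ≥ 433.
Taking crampons + first-aid kit gives 437 (≥ 433) for 6 kg.
No combination under 6 kg hits 433.

6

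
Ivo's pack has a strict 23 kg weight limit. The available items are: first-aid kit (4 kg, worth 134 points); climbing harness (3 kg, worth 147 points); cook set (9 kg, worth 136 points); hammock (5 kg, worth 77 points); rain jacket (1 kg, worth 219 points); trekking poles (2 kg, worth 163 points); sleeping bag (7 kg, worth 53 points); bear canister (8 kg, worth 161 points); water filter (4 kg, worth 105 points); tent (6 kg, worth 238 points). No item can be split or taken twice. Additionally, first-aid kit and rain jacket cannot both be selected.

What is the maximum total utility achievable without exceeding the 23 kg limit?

Best packing: climbing harness + hammock + rain jacket + trekking poles + water filter + tent — 21 kg, 949 total.

949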